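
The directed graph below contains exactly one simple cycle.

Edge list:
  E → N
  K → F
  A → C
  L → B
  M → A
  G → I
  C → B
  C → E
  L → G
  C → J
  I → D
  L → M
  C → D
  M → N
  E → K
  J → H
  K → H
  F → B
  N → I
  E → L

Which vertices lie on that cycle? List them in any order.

DFS with gray/black marking from C:
C gray
  D gray
  D black
  B gray
  B black
  J gray
    H gray
    H black
  J black
  E gray
    L gray
      M gray
        A gray
          A→C: C is gray → back edge
Back edge closes the cycle C → E → L → M → A → C; its vertices are {A, C, E, L, M}.

A, C, E, L, M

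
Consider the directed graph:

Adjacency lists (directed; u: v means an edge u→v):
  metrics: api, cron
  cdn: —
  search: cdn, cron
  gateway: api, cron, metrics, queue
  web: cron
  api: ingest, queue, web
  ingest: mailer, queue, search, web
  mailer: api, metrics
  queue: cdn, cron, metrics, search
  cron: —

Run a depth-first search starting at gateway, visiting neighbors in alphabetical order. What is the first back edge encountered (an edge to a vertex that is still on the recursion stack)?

DFS from gateway (visiting neighbors in alphabetical order); mark gray on enter, black on exit:
gateway gray
  api gray
    ingest gray
      mailer gray
        mailer→api: api is gray → back edge
First back edge: mailer → api.

mailer->api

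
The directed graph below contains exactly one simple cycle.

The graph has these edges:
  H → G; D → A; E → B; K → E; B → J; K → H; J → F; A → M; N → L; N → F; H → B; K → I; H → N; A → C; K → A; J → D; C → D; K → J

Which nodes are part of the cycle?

A, C, D

DFS with gray/black marking from A:
A gray
  M gray
  M black
  C gray
    D gray
      D→A: A is gray → back edge
Back edge closes the cycle A → C → D → A; its vertices are {A, C, D}.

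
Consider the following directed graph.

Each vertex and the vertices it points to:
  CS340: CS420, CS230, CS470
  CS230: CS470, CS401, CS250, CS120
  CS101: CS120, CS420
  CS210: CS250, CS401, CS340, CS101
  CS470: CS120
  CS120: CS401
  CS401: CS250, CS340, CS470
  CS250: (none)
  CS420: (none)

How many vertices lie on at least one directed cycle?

5

A vertex is on a directed cycle iff it belongs to a strongly connected component of size ≥ 2 (or has a self-loop).
The vertices on cycles are {CS120, CS230, CS340, CS401, CS470} — 5 in total.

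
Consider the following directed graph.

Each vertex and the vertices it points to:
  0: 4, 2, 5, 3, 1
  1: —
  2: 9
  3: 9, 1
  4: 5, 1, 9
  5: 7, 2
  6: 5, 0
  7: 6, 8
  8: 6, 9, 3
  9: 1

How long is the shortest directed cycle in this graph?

3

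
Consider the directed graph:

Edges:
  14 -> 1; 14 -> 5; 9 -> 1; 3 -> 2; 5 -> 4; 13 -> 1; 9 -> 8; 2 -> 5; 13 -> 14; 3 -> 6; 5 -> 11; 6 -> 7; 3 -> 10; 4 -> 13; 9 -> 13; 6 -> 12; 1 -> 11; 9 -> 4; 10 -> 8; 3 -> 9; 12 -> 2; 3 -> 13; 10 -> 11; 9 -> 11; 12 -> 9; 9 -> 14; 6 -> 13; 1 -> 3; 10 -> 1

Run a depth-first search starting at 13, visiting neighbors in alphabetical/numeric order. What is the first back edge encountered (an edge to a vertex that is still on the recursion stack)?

DFS from 13 (visiting neighbors in alphabetical/numeric order); mark gray on enter, black on exit:
13 gray
  1 gray
    3 gray
      2 gray
        5 gray
          4 gray
            4→13: 13 is gray → back edge
First back edge: 4 → 13.

4→13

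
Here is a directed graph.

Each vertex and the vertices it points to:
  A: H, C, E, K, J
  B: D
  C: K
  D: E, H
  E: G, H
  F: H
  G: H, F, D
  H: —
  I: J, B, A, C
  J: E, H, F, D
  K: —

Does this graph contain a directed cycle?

DFS with white/gray/black marking, starting from K:
K gray
K black
A gray
  H gray
  H black
  C gray
    C→K: K black — skip
  C black
  E gray
    G gray
      G→H: H black — skip
      F gray
        F→H: H black — skip
      F black
      D gray
        D→E: E is gray → back edge
Back edge found, so a cycle exists: E → G → D → E.

Yes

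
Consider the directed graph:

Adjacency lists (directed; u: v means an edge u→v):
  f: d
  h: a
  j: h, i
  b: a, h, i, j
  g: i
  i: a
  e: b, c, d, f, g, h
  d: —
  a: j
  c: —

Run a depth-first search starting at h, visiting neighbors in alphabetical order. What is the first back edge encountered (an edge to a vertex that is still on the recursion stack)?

j→h

DFS from h (visiting neighbors in alphabetical order); mark gray on enter, black on exit:
h gray
  a gray
    j gray
      j→h: h is gray → back edge
First back edge: j → h.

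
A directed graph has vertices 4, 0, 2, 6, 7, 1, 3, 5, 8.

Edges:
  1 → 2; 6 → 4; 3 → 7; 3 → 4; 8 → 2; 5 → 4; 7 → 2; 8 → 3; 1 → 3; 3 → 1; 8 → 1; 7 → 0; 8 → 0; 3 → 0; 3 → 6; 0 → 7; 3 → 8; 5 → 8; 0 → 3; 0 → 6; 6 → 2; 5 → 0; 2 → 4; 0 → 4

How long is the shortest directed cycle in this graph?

For each vertex v, BFS finds the shortest path from v back to v.
The shortest such closed walk is 8 → 3 → 8, length 2.

2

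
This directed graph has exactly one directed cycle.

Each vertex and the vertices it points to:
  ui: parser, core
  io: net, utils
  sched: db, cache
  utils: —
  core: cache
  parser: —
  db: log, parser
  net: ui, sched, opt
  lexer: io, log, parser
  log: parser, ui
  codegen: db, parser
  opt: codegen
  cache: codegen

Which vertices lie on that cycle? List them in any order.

DFS with gray/black marking from log:
log gray
  parser gray
  parser black
  ui gray
    ui→parser: parser black — skip
    core gray
      cache gray
        codegen gray
          db gray
            db→log: log is gray → back edge
Back edge closes the cycle log → ui → core → cache → codegen → db → log; its vertices are {db, ui, log, core, cache, codegen}.

db, ui, log, core, cache, codegen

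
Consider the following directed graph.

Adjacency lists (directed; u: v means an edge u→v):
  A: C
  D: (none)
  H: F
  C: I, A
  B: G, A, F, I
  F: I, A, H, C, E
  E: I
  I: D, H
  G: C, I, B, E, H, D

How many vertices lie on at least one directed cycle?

8

A vertex is on a directed cycle iff it belongs to a strongly connected component of size ≥ 2 (or has a self-loop).
The vertices on cycles are {A, B, C, E, F, G, H, I} — 8 in total.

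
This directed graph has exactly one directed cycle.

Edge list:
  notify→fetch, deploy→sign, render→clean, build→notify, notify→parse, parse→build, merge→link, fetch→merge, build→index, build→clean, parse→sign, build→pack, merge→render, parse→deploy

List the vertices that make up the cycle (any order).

build, parse, notify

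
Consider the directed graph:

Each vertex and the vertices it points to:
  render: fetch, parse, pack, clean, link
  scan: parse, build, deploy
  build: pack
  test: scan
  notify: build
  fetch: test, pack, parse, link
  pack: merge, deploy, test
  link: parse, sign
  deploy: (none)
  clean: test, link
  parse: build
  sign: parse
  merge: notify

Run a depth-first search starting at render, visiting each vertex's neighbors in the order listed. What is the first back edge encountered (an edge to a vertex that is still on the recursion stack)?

DFS from render (visiting each vertex's neighbors in the order listed); mark gray on enter, black on exit:
render gray
  fetch gray
    test gray
      scan gray
        parse gray
          build gray
            pack gray
              merge gray
                notify gray
                  notify→build: build is gray → back edge
First back edge: notify → build.

notify->build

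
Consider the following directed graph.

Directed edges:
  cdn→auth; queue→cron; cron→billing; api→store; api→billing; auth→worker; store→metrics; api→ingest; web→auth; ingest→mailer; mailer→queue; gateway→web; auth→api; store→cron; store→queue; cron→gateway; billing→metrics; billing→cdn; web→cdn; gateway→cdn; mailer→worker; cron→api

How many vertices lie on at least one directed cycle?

11

A vertex is on a directed cycle iff it belongs to a strongly connected component of size ≥ 2 (or has a self-loop).
The vertices on cycles are {api, cdn, web, auth, cron, queue, store, ingest, mailer, billing, gateway} — 11 in total.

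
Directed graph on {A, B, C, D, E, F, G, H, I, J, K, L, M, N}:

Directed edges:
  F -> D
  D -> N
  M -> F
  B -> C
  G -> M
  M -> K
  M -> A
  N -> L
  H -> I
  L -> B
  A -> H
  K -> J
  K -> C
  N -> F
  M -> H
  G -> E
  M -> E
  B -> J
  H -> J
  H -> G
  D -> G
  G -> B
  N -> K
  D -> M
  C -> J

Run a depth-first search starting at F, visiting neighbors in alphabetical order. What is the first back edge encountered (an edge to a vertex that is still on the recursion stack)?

DFS from F (visiting neighbors in alphabetical order); mark gray on enter, black on exit:
F gray
  D gray
    G gray
      B gray
        C gray
          J gray
          J black
        C black
        B→J: J black — skip
      B black
      E gray
      E black
      M gray
        A gray
          H gray
            H→G: G is gray → back edge
First back edge: H → G.

H→G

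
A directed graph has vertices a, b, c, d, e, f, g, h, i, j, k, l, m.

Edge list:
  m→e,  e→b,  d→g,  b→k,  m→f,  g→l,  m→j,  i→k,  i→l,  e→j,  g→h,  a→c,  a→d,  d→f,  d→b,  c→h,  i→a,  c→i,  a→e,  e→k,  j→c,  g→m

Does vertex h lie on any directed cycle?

No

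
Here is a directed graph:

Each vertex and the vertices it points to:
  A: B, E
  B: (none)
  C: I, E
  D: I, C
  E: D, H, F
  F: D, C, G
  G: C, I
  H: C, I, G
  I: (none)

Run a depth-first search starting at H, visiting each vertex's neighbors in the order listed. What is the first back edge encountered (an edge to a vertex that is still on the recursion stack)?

D->C

DFS from H (visiting each vertex's neighbors in the order listed); mark gray on enter, black on exit:
H gray
  C gray
    I gray
    I black
    E gray
      D gray
        D→I: I black — skip
        D→C: C is gray → back edge
First back edge: D → C.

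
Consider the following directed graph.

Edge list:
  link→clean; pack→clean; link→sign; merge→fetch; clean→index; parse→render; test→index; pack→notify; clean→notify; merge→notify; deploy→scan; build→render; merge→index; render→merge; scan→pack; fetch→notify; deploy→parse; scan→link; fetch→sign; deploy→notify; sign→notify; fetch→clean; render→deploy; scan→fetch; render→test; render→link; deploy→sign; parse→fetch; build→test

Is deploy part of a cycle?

Yes

deploy is on a cycle iff deploy can reach itself via ≥1 edge.
deploy → parse → render → deploy — yes.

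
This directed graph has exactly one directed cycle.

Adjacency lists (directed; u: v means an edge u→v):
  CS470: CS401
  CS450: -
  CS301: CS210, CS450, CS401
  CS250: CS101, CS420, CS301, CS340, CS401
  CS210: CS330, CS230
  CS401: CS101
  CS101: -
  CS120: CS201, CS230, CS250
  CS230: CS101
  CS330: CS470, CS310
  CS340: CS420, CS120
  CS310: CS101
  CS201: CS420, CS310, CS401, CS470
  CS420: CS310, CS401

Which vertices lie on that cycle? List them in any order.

DFS with gray/black marking from CS120:
CS120 gray
  CS201 gray
    CS420 gray
      CS310 gray
        CS101 gray
        CS101 black
      CS310 black
      CS401 gray
        CS401→CS101: CS101 black — skip
      CS401 black
    CS420 black
    CS201→CS310: CS310 black — skip
    CS201→CS401: CS401 black — skip
    CS470 gray
      CS470→CS401: CS401 black — skip
    CS470 black
  CS201 black
  CS230 gray
    CS230→CS101: CS101 black — skip
  CS230 black
  CS250 gray
    CS250→CS101: CS101 black — skip
    CS250→CS420: CS420 black — skip
    CS301 gray
      CS210 gray
        CS330 gray
          CS330→CS470: CS470 black — skip
          CS330→CS310: CS310 black — skip
        CS330 black
        CS210→CS230: CS230 black — skip
      CS210 black
      CS450 gray
      CS450 black
      CS301→CS401: CS401 black — skip
    CS301 black
    CS340 gray
      CS340→CS420: CS420 black — skip
      CS340→CS120: CS120 is gray → back edge
Back edge closes the cycle CS120 → CS250 → CS340 → CS120; its vertices are {CS120, CS250, CS340}.

CS120, CS250, CS340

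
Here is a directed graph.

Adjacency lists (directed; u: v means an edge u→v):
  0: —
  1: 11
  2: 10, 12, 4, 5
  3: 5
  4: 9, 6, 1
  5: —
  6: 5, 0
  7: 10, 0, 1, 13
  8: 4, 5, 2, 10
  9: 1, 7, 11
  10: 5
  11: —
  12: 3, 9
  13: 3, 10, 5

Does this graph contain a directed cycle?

No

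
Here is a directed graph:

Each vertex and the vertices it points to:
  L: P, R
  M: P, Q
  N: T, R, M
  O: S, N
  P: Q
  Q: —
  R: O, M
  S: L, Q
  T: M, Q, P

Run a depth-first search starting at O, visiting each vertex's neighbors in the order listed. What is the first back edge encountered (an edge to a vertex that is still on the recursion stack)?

R->O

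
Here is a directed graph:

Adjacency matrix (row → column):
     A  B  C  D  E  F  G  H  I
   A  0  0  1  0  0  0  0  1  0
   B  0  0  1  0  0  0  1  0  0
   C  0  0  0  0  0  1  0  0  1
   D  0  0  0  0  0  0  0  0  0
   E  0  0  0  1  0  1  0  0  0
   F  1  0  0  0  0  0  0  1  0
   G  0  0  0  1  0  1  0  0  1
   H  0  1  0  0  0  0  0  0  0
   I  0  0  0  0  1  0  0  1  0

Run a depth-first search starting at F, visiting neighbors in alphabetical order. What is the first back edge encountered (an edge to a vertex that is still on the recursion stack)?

C->F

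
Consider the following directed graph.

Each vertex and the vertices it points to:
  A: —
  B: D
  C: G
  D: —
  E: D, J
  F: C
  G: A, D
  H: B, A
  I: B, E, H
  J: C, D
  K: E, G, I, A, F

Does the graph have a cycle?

No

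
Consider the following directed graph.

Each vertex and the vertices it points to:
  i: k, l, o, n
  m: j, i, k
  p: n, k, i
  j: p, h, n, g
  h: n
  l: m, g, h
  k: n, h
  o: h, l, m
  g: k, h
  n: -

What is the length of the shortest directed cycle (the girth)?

For each vertex v, BFS finds the shortest path from v back to v.
The shortest such closed walk is o → m → i → o, length 3.

3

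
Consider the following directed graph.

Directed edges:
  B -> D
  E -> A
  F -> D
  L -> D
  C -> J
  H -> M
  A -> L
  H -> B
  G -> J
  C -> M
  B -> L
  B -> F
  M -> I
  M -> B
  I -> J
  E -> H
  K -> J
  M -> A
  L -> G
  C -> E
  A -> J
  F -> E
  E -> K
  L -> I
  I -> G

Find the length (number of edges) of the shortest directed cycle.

For each vertex v, BFS finds the shortest path from v back to v.
The shortest such closed walk is E → H → B → F → E, length 4.

4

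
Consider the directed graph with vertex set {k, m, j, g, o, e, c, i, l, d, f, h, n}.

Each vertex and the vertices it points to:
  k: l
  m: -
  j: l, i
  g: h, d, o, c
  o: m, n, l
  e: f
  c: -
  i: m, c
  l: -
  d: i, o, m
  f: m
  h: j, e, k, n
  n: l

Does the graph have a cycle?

No

DFS with white/gray/black marking, starting from h:
h gray
  j gray
    l gray
    l black
    i gray
      m gray
      m black
      c gray
      c black
    i black
  j black
  e gray
    f gray
      f→m: m black — skip
    f black
  e black
  k gray
    k→l: l black — skip
  k black
  n gray
    n→l: l black — skip
  n black
h black
g gray
  g→h: h black — skip
  d gray
    d→i: i black — skip
    o gray
      o→m: m black — skip
      o→n: n black — skip
      o→l: l black — skip
    o black
    d→m: m black — skip
  d black
  g→o: o black — skip
  g→c: c black — skip
g black
Every edge goes to a white or black vertex — no back edge, so the graph is acyclic.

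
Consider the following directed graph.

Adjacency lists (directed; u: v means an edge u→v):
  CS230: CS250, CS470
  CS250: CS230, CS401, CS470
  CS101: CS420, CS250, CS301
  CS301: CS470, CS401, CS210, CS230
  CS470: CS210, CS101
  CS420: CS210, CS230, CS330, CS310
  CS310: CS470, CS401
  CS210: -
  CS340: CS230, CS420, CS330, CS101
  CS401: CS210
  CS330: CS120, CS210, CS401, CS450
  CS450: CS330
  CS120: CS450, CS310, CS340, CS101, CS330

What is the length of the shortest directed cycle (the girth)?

2

For each vertex v, BFS finds the shortest path from v back to v.
The shortest such closed walk is CS120 → CS330 → CS120, length 2.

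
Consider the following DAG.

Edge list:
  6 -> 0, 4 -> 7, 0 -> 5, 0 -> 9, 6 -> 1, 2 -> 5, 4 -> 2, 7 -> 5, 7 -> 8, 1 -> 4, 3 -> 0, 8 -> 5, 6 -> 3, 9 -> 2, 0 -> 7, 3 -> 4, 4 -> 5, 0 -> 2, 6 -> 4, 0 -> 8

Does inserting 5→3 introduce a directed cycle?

Yes

Adding 5→3 creates a cycle iff 3 can already reach 5.
Path from 3: 3 → 4 → 5.
So 3 → … → 5 → 3 is a cycle.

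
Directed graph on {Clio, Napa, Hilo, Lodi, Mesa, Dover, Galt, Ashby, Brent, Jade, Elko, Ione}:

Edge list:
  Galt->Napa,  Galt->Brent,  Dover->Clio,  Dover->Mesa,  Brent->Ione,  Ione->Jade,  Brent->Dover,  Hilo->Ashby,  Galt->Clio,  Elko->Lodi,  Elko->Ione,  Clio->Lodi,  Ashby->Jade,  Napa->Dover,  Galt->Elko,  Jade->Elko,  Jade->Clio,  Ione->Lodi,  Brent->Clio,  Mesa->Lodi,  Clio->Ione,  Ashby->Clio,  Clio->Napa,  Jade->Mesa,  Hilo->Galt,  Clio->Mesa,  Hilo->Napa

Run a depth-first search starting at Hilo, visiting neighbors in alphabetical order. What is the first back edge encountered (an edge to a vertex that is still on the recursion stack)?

DFS from Hilo (visiting neighbors in alphabetical order); mark gray on enter, black on exit:
Hilo gray
  Ashby gray
    Clio gray
      Ione gray
        Jade gray
          Jade→Clio: Clio is gray → back edge
First back edge: Jade → Clio.

Jade→Clio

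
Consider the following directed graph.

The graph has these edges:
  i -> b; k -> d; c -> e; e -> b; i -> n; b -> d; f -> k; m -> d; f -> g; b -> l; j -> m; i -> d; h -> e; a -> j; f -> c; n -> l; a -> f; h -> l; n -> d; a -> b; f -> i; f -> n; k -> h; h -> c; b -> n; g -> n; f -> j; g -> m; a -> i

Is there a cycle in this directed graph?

DFS with white/gray/black marking, starting from n:
n gray
  d gray
  d black
  l gray
  l black
n black
a gray
  b gray
    b→l: l black — skip
    b→d: d black — skip
    b→n: n black — skip
  b black
  f gray
    k gray
      h gray
        h→l: l black — skip
        e gray
          e→b: b black — skip
        e black
        c gray
          c→e: e black — skip
        c black
      h black
      k→d: d black — skip
    k black
    j gray
      m gray
        m→d: d black — skip
      m black
    j black
    f→n: n black — skip
    i gray
      i→d: d black — skip
      i→b: b black — skip
      i→n: n black — skip
    i black
    f→c: c black — skip
    g gray
      g→m: m black — skip
      g→n: n black — skip
    g black
  f black
  a→j: j black — skip
  a→i: i black — skip
a black
Every edge goes to a white or black vertex — no back edge, so the graph is acyclic.

No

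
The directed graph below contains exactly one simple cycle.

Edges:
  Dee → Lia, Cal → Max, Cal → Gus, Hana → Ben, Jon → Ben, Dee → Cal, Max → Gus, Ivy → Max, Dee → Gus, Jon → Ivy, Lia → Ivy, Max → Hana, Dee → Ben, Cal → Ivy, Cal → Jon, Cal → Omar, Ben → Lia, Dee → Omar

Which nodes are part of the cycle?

Ben, Ivy, Lia, Max, Hana

DFS with gray/black marking from Max:
Max gray
  Gus gray
  Gus black
  Hana gray
    Ben gray
      Lia gray
        Ivy gray
          Ivy→Max: Max is gray → back edge
Back edge closes the cycle Max → Hana → Ben → Lia → Ivy → Max; its vertices are {Ben, Ivy, Lia, Max, Hana}.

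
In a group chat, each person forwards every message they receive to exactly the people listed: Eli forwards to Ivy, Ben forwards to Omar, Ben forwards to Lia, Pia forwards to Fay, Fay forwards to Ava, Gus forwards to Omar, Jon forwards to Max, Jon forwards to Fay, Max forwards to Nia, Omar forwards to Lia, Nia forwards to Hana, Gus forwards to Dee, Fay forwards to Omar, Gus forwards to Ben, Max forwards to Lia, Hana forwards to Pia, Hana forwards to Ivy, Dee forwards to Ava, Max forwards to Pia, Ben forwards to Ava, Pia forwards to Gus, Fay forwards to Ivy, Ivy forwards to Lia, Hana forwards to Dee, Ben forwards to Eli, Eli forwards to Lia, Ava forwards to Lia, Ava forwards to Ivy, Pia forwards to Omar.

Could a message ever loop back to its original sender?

DFS with white/gray/black marking, starting from Lia:
Lia gray
Lia black
Nia gray
  Hana gray
    Dee gray
      Ava gray
        Ivy gray
          Ivy→Lia: Lia black — skip
        Ivy black
        Ava→Lia: Lia black — skip
      Ava black
    Dee black
    Hana→Ivy: Ivy black — skip
    Pia gray
      Fay gray
        Fay→Ivy: Ivy black — skip
        Fay→Ava: Ava black — skip
        Omar gray
          Omar→Lia: Lia black — skip
        Omar black
      Fay black
      Gus gray
        Gus→Dee: Dee black — skip
        Gus→Omar: Omar black — skip
        Ben gray
          Ben→Omar: Omar black — skip
          Ben→Lia: Lia black — skip
          Eli gray
            Eli→Lia: Lia black — skip
            Eli→Ivy: Ivy black — skip
          Eli black
          Ben→Ava: Ava black — skip
        Ben black
      Gus black
      Pia→Omar: Omar black — skip
    Pia black
  Hana black
Nia black
Jon gray
  Jon→Fay: Fay black — skip
  Max gray
    Max→Nia: Nia black — skip
    Max→Lia: Lia black — skip
    Max→Pia: Pia black — skip
  Max black
Jon black
Every edge goes to a white or black vertex — no back edge, so the graph is acyclic.

No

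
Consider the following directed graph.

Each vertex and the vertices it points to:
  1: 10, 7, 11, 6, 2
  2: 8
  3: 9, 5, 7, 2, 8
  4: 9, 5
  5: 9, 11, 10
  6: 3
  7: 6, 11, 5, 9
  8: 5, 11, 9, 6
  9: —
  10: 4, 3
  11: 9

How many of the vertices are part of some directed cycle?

8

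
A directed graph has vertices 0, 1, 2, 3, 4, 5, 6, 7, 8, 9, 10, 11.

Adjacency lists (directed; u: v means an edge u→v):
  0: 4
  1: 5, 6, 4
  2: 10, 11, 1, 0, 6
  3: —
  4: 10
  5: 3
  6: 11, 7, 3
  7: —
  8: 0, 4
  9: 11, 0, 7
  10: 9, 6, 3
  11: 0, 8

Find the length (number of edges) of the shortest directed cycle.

4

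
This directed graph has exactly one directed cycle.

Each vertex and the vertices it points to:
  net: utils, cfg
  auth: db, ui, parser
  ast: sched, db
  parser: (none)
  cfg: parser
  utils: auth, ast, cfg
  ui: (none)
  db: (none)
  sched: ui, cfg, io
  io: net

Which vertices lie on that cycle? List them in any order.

io, ast, net, sched, utils

DFS with gray/black marking from net:
net gray
  utils gray
    auth gray
      db gray
      db black
      ui gray
      ui black
      parser gray
      parser black
    auth black
    ast gray
      sched gray
        sched→ui: ui black — skip
        cfg gray
          cfg→parser: parser black — skip
        cfg black
        io gray
          io→net: net is gray → back edge
Back edge closes the cycle net → utils → ast → sched → io → net; its vertices are {io, ast, net, sched, utils}.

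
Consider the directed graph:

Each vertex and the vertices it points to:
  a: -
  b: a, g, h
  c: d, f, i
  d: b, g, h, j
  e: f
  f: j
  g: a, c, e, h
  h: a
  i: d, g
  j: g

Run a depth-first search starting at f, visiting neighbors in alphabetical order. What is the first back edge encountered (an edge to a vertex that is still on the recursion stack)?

b->g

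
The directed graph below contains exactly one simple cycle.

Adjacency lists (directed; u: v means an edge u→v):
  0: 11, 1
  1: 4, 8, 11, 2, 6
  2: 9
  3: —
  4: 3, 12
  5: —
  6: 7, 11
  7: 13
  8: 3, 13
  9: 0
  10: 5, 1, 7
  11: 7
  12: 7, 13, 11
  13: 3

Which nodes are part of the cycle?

DFS with gray/black marking from 1:
1 gray
  4 gray
    3 gray
    3 black
    12 gray
      7 gray
        13 gray
          13→3: 3 black — skip
        13 black
      7 black
      12→13: 13 black — skip
      11 gray
        11→7: 7 black — skip
      11 black
    12 black
  4 black
  8 gray
    8→3: 3 black — skip
    8→13: 13 black — skip
  8 black
  1→11: 11 black — skip
  2 gray
    9 gray
      0 gray
        0→11: 11 black — skip
        0→1: 1 is gray → back edge
Back edge closes the cycle 1 → 2 → 9 → 0 → 1; its vertices are {0, 1, 2, 9}.

0, 1, 2, 9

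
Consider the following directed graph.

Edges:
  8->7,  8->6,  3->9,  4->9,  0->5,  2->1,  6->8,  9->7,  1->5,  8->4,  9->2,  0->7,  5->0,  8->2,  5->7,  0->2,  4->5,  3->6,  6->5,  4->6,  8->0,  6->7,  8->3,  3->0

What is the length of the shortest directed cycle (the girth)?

2

For each vertex v, BFS finds the shortest path from v back to v.
The shortest such closed walk is 8 → 6 → 8, length 2.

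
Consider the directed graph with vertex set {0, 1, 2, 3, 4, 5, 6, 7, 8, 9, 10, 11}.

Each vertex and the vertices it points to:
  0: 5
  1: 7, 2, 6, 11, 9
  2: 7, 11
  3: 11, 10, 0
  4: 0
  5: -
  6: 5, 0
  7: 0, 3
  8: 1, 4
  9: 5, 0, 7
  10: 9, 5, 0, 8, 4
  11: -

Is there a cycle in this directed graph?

Yes

DFS with white/gray/black marking, starting from 1:
1 gray
  7 gray
    0 gray
      5 gray
      5 black
    0 black
    3 gray
      11 gray
      11 black
      10 gray
        9 gray
          9→5: 5 black — skip
          9→0: 0 black — skip
          9→7: 7 is gray → back edge
Back edge found, so a cycle exists: 7 → 3 → 10 → 9 → 7.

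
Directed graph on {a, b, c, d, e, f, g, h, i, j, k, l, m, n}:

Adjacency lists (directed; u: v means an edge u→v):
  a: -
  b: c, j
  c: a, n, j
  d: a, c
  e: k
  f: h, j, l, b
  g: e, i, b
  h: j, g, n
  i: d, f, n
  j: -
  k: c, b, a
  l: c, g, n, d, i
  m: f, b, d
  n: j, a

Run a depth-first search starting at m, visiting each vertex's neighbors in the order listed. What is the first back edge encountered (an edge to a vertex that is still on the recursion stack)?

i->f

DFS from m (visiting each vertex's neighbors in the order listed); mark gray on enter, black on exit:
m gray
  f gray
    h gray
      j gray
      j black
      g gray
        e gray
          k gray
            c gray
              a gray
              a black
              n gray
                n→j: j black — skip
                n→a: a black — skip
              n black
              c→j: j black — skip
            c black
            b gray
              b→c: c black — skip
              b→j: j black — skip
            b black
            k→a: a black — skip
          k black
        e black
        i gray
          d gray
            d→a: a black — skip
            d→c: c black — skip
          d black
          i→f: f is gray → back edge
First back edge: i → f.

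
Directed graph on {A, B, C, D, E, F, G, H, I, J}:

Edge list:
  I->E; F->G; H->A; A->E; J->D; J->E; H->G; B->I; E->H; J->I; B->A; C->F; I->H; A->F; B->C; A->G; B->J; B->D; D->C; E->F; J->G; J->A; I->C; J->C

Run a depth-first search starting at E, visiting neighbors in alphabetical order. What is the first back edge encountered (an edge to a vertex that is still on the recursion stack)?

DFS from E (visiting neighbors in alphabetical order); mark gray on enter, black on exit:
E gray
  F gray
    G gray
    G black
  F black
  H gray
    A gray
      A→E: E is gray → back edge
First back edge: A → E.

A->E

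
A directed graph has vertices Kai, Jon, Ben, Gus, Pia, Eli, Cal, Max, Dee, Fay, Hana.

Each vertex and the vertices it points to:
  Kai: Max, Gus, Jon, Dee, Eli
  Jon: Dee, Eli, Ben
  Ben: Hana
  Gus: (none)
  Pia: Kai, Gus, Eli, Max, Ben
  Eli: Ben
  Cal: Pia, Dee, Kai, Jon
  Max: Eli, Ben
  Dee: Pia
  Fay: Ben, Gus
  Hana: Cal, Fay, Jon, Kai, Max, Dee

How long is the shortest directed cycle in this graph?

3

For each vertex v, BFS finds the shortest path from v back to v.
The shortest such closed walk is Hana → Max → Ben → Hana, length 3.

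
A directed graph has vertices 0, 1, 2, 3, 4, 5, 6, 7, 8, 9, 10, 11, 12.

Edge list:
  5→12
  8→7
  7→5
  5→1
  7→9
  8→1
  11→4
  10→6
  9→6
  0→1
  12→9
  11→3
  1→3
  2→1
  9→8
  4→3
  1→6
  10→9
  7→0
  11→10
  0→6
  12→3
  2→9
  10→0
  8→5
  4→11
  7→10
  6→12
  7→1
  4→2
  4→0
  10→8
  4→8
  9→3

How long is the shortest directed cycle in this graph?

For each vertex v, BFS finds the shortest path from v back to v.
The shortest such closed walk is 11 → 4 → 11, length 2.

2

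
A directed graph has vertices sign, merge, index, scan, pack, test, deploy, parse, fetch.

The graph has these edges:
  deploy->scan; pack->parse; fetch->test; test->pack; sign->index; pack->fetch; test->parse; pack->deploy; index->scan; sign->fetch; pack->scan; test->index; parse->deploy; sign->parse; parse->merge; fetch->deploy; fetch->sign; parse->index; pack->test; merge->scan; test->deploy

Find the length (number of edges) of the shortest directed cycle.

2

For each vertex v, BFS finds the shortest path from v back to v.
The shortest such closed walk is pack → test → pack, length 2.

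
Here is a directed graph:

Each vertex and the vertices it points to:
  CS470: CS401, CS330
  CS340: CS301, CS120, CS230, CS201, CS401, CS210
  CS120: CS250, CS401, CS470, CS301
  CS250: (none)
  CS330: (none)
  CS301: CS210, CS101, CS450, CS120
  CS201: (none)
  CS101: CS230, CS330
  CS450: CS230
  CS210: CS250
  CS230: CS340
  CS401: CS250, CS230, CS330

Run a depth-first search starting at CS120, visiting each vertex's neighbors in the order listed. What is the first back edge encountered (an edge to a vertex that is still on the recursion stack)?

DFS from CS120 (visiting each vertex's neighbors in the order listed); mark gray on enter, black on exit:
CS120 gray
  CS250 gray
  CS250 black
  CS401 gray
    CS401→CS250: CS250 black — skip
    CS230 gray
      CS340 gray
        CS301 gray
          CS210 gray
            CS210→CS250: CS250 black — skip
          CS210 black
          CS101 gray
            CS101→CS230: CS230 is gray → back edge
First back edge: CS101 → CS230.

CS101→CS230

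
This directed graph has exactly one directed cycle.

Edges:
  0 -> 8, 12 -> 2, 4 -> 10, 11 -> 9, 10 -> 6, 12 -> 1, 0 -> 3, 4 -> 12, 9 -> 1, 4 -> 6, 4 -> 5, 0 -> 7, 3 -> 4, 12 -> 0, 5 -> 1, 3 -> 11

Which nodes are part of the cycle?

0, 3, 4, 12

DFS with gray/black marking from 0:
0 gray
  7 gray
  7 black
  8 gray
  8 black
  3 gray
    11 gray
      9 gray
        1 gray
        1 black
      9 black
    11 black
    4 gray
      5 gray
        5→1: 1 black — skip
      5 black
      6 gray
      6 black
      10 gray
        10→6: 6 black — skip
      10 black
      12 gray
        2 gray
        2 black
        12→1: 1 black — skip
        12→0: 0 is gray → back edge
Back edge closes the cycle 0 → 3 → 4 → 12 → 0; its vertices are {0, 3, 4, 12}.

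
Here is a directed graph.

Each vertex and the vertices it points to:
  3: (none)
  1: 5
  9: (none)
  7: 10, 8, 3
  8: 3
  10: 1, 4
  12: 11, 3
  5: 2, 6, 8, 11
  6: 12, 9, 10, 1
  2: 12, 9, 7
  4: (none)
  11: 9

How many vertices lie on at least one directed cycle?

6

A vertex is on a directed cycle iff it belongs to a strongly connected component of size ≥ 2 (or has a self-loop).
The vertices on cycles are {1, 2, 5, 6, 7, 10} — 6 in total.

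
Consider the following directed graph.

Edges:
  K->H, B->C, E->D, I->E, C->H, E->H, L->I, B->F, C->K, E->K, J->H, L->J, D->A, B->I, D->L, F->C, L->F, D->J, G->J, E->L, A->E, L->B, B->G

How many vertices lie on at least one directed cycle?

A vertex is on a directed cycle iff it belongs to a strongly connected component of size ≥ 2 (or has a self-loop).
The vertices on cycles are {A, B, D, E, I, L} — 6 in total.

6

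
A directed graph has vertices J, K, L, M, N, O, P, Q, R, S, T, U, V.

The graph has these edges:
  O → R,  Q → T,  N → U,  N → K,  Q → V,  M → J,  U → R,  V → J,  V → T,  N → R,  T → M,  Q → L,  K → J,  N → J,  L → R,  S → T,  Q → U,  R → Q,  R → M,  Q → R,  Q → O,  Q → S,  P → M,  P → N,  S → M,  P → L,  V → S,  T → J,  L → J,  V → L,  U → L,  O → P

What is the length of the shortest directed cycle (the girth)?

2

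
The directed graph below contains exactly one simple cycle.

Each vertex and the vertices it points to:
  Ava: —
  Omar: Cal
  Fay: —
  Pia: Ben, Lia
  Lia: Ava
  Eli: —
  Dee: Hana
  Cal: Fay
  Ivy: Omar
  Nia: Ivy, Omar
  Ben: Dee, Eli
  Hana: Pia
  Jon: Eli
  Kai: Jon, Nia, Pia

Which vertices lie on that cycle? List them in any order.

Ben, Dee, Pia, Hana

DFS with gray/black marking from Pia:
Pia gray
  Ben gray
    Dee gray
      Hana gray
        Hana→Pia: Pia is gray → back edge
Back edge closes the cycle Pia → Ben → Dee → Hana → Pia; its vertices are {Ben, Dee, Pia, Hana}.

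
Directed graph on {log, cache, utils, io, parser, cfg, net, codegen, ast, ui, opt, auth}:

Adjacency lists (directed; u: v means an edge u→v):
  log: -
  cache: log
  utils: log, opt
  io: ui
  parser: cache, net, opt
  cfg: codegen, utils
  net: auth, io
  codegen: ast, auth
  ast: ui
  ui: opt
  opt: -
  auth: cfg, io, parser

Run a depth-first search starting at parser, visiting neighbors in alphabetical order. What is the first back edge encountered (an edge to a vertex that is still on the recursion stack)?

codegen->auth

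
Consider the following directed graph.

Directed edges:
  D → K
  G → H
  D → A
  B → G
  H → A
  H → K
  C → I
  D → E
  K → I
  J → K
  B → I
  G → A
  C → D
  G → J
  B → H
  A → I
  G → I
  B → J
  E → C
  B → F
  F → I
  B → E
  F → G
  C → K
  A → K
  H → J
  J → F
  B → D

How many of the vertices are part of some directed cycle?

7

A vertex is on a directed cycle iff it belongs to a strongly connected component of size ≥ 2 (or has a self-loop).
The vertices on cycles are {C, D, E, F, G, H, J} — 7 in total.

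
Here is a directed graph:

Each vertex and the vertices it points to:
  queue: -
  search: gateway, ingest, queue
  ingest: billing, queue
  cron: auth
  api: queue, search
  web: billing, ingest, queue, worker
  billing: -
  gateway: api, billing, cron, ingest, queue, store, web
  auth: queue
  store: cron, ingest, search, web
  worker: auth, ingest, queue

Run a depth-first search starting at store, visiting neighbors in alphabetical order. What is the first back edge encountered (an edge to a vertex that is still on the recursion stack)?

api→search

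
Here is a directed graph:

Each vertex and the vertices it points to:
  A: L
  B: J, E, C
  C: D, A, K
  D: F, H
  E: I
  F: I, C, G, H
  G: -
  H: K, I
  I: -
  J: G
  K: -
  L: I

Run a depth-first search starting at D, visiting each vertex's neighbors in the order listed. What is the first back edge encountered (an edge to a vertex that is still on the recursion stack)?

C→D

DFS from D (visiting each vertex's neighbors in the order listed); mark gray on enter, black on exit:
D gray
  F gray
    I gray
    I black
    C gray
      C→D: D is gray → back edge
First back edge: C → D.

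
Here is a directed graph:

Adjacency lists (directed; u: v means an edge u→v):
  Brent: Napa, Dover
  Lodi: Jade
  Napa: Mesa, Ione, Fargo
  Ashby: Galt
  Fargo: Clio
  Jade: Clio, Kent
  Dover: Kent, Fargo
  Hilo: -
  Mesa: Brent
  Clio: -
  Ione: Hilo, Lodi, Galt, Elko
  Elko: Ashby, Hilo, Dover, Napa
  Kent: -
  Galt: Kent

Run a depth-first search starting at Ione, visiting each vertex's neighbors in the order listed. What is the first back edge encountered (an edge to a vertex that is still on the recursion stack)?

Brent→Napa

DFS from Ione (visiting each vertex's neighbors in the order listed); mark gray on enter, black on exit:
Ione gray
  Hilo gray
  Hilo black
  Lodi gray
    Jade gray
      Clio gray
      Clio black
      Kent gray
      Kent black
    Jade black
  Lodi black
  Galt gray
    Galt→Kent: Kent black — skip
  Galt black
  Elko gray
    Ashby gray
      Ashby→Galt: Galt black — skip
    Ashby black
    Elko→Hilo: Hilo black — skip
    Dover gray
      Dover→Kent: Kent black — skip
      Fargo gray
        Fargo→Clio: Clio black — skip
      Fargo black
    Dover black
    Napa gray
      Mesa gray
        Brent gray
          Brent→Napa: Napa is gray → back edge
First back edge: Brent → Napa.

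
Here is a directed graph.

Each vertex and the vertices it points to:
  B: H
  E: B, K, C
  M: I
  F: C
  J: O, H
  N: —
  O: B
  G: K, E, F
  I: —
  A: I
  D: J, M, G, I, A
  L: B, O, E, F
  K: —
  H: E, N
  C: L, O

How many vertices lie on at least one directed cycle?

A vertex is on a directed cycle iff it belongs to a strongly connected component of size ≥ 2 (or has a self-loop).
The vertices on cycles are {B, C, E, F, H, L, O} — 7 in total.

7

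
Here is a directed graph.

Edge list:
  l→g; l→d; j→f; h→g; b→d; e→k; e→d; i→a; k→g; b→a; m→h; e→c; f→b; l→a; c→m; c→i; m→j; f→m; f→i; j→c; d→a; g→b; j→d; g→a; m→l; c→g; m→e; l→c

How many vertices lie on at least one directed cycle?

A vertex is on a directed cycle iff it belongs to a strongly connected component of size ≥ 2 (or has a self-loop).
The vertices on cycles are {c, e, f, j, l, m} — 6 in total.

6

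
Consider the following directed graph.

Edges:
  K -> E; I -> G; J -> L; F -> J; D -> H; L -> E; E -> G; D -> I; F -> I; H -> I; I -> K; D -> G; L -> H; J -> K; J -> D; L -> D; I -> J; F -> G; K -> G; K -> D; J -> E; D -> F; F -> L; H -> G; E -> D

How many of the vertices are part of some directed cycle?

A vertex is on a directed cycle iff it belongs to a strongly connected component of size ≥ 2 (or has a self-loop).
The vertices on cycles are {D, E, F, H, I, J, K, L} — 8 in total.

8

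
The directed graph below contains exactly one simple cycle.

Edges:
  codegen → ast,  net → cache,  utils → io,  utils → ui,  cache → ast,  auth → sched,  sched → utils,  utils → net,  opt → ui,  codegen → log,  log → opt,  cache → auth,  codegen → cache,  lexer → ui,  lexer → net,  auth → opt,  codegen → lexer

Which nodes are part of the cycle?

DFS with gray/black marking from cache:
cache gray
  auth gray
    sched gray
      utils gray
        ui gray
        ui black
        io gray
        io black
        net gray
          net→cache: cache is gray → back edge
Back edge closes the cycle cache → auth → sched → utils → net → cache; its vertices are {net, auth, cache, sched, utils}.

net, auth, cache, sched, utils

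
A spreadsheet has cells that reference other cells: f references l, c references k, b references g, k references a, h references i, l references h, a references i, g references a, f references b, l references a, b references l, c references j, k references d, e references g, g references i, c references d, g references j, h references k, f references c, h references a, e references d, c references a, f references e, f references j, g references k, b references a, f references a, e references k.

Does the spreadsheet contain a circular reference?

No

DFS with white/gray/black marking, starting from h:
h gray
  k gray
    a gray
      i gray
      i black
    a black
    d gray
    d black
  k black
  h→i: i black — skip
  h→a: a black — skip
h black
j gray
j black
b gray
  g gray
    g→a: a black — skip
    g→i: i black — skip
    g→j: j black — skip
    g→k: k black — skip
  g black
  b→a: a black — skip
  l gray
    l→a: a black — skip
    l→h: h black — skip
  l black
b black
f gray
  f→a: a black — skip
  f→l: l black — skip
  f→j: j black — skip
  c gray
    c→j: j black — skip
    c→a: a black — skip
    c→d: d black — skip
    c→k: k black — skip
  c black
  e gray
    e→d: d black — skip
    e→k: k black — skip
    e→g: g black — skip
  e black
  f→b: b black — skip
f black
Every edge goes to a white or black vertex — no back edge, so the graph is acyclic.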